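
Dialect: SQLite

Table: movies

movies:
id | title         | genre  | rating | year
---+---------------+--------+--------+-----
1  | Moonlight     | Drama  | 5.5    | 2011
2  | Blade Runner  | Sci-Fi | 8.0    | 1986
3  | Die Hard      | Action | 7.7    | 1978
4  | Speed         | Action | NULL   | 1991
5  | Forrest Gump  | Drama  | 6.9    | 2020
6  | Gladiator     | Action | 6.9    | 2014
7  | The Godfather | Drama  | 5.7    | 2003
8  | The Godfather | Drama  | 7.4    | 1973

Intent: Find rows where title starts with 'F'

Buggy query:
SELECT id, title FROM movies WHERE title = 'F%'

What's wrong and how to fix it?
Bug: '=' compares the literal string including the % character; pattern matching needs LIKE

Fix: Use LIKE for wildcard pattern matching

Corrected query:
SELECT id, title FROM movies WHERE title LIKE 'F%'

Result:
id | title       
---+-------------
5  | Forrest Gump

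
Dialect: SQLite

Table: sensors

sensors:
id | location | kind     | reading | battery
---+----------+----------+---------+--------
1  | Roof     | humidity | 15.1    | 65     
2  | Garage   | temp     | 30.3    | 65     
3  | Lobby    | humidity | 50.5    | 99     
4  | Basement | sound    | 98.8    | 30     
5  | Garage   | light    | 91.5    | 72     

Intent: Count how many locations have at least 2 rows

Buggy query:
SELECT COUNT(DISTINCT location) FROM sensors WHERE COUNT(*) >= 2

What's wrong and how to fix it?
Bug: WHERE filters individual rows, not groups, so a group-level COUNT is invalid there

Fix: Group first with HAVING COUNT(*) >= 2, then COUNT the resulting groups

Corrected query:
SELECT COUNT(*) FROM (SELECT location FROM sensors GROUP BY location HAVING COUNT(*) >= 2)

Result:
COUNT(*)
--------
1       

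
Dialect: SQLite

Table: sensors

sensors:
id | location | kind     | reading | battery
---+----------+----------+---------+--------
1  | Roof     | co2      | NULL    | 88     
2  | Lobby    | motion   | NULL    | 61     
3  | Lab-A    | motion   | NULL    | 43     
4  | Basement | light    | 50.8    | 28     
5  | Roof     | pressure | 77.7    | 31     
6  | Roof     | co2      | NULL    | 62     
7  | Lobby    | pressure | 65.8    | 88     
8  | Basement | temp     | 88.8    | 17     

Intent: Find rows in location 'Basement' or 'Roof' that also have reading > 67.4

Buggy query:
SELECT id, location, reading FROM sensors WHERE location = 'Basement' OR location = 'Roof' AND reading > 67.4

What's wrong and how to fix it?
Bug: Without parentheses, AND is evaluated before OR, so the reading filter only applies to the 'Roof' branch

Fix: Group the OR with parentheses (or use IN), then AND the threshold

Corrected query:
SELECT id, location, reading FROM sensors WHERE (location = 'Basement' OR location = 'Roof') AND reading > 67.4

Result:
id | location | reading
---+----------+--------
5  | Roof     | 77.7   
8  | Basement | 88.8   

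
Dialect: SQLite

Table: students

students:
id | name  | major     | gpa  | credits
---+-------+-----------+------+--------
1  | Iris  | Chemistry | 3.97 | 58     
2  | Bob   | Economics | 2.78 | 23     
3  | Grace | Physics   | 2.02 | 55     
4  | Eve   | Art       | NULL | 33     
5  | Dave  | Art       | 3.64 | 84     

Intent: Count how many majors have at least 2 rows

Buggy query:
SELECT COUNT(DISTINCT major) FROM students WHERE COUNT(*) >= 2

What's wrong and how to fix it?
Bug: WHERE filters individual rows, not groups, so a group-level COUNT is invalid there

Fix: Use a subquery that GROUPs and filters with HAVING, then count its rows

Corrected query:
SELECT COUNT(*) FROM (SELECT major FROM students GROUP BY major HAVING COUNT(*) >= 2)

Result:
COUNT(*)
--------
1       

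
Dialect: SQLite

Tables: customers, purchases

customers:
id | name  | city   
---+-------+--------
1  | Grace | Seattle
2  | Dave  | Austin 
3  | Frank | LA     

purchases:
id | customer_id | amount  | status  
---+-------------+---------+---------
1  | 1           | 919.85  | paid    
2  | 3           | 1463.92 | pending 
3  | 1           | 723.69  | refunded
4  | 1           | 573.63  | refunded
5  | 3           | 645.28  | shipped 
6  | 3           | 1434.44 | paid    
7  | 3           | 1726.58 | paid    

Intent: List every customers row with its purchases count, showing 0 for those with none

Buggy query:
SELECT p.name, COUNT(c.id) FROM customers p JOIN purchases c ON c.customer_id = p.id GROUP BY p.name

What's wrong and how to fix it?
Bug: An inner join excludes parents with zero children

Fix: Switch to LEFT JOIN to retain unmatched parent rows

Corrected query:
SELECT p.name, COUNT(c.id) FROM customers p LEFT JOIN purchases c ON c.customer_id = p.id GROUP BY p.name

Result:
name  | COUNT(c.id)
------+------------
Dave  | 0          
Frank | 4          
Grace | 3          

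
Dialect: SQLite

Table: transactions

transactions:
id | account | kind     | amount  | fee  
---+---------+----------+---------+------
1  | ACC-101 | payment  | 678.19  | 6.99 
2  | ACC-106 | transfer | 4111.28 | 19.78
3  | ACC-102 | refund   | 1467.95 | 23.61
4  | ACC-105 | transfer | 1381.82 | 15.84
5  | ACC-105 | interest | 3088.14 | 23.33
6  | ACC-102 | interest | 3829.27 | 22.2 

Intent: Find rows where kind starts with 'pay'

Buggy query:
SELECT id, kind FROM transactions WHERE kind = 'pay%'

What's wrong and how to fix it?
Bug: '=' compares the literal string including the % character; pattern matching needs LIKE

Fix: Replace '=' with LIKE so 'pay%' is treated as a pattern

Corrected query:
SELECT id, kind FROM transactions WHERE kind LIKE 'pay%'

Result:
id | kind   
---+--------
1  | payment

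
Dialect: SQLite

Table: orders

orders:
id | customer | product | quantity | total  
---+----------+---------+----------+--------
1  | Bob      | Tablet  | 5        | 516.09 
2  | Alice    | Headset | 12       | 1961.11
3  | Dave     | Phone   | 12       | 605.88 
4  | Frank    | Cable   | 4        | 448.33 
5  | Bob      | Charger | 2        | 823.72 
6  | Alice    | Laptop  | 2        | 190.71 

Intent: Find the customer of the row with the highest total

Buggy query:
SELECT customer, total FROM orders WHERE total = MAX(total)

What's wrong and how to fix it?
Bug: MAX(total) is an aggregate and cannot be used directly in WHERE

Fix: Use a subquery: WHERE total = (SELECT MAX(total) FROM orders)

Corrected query:
SELECT customer, total FROM orders WHERE total = (SELECT MAX(total) FROM orders)

Result:
customer | total  
---------+--------
Alice    | 1961.11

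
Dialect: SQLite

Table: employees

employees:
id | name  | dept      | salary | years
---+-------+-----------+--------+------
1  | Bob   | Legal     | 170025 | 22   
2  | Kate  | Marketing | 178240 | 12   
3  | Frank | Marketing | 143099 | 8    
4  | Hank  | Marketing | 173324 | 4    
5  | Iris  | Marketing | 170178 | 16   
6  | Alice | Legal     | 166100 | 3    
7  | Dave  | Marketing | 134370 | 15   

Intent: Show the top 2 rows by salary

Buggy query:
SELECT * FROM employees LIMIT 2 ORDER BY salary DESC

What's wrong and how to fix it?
Bug: LIMIT must come after ORDER BY

Fix: Swap the clauses: ORDER BY first, then LIMIT

Corrected query:
SELECT * FROM employees ORDER BY salary DESC LIMIT 2

Result:
id | name | dept      | salary | years
---+------+-----------+--------+------
2  | Kate | Marketing | 178240 | 12   
4  | Hank | Marketing | 173324 | 4    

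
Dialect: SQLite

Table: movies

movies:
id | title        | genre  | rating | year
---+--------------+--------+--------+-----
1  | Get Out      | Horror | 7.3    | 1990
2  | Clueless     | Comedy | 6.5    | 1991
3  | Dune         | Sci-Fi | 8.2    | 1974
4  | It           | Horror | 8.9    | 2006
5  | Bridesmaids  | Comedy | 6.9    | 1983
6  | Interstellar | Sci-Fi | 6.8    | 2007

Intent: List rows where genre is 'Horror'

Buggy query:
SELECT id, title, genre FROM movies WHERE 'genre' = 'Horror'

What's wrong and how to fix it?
Bug: Single quotes denote string literals in SQL; the column name is being compared as a constant string

Fix: Reference the column as genre without single quotes

Corrected query:
SELECT id, title, genre FROM movies WHERE genre = 'Horror'

Result:
id | title   | genre 
---+---------+-------
1  | Get Out | Horror
4  | It      | Horror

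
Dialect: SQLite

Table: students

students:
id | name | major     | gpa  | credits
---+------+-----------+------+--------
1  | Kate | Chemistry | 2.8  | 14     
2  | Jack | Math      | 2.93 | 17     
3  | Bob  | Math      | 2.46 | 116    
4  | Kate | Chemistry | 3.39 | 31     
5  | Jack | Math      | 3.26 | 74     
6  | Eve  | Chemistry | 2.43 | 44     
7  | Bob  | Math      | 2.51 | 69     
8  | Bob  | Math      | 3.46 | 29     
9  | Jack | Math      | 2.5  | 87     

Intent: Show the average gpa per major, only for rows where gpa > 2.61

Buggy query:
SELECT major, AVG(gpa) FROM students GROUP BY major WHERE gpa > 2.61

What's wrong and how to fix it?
Bug: Row-level WHERE must come before GROUP BY in the clause order

Fix: Place WHERE between FROM and GROUP BY

Corrected query:
SELECT major, AVG(gpa) FROM students WHERE gpa > 2.61 GROUP BY major

Result:
major     | AVG(gpa)
----------+---------
Chemistry | 3.095   
Math      | 3.216667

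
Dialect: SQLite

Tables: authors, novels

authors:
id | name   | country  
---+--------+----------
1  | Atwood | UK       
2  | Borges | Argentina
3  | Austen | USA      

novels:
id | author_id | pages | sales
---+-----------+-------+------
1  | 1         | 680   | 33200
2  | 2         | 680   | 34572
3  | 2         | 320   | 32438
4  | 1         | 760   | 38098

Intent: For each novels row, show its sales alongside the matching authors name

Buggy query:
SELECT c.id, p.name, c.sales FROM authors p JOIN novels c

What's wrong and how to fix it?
Bug: JOIN with no ON clause produces a cartesian product; every novels row pairs with every authors row

Fix: Add ON c.author_id = p.id to the JOIN

Corrected query:
SELECT c.id, p.name, c.sales FROM authors p JOIN novels c ON c.author_id = p.id

Result:
id | name   | sales
---+--------+------
1  | Atwood | 33200
2  | Borges | 34572
3  | Borges | 32438
4  | Atwood | 38098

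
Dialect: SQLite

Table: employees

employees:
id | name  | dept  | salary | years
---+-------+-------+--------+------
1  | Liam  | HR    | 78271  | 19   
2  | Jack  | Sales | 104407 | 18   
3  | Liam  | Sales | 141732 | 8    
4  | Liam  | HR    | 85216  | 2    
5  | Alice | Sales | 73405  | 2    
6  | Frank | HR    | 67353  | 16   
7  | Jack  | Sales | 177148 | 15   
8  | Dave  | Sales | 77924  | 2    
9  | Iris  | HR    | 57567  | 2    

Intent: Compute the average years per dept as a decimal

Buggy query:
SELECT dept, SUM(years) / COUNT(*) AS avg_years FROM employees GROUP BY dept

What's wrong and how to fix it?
Bug: Both operands are integers, so '/' performs integer division and truncates

Fix: Multiply by 1.0 (or CAST to REAL) to force floating-point division

Corrected query:
SELECT dept, SUM(years) * 1.0 / COUNT(*) AS avg_years FROM employees GROUP BY dept

Result:
dept  | avg_years
------+----------
HR    | 9.75     
Sales | 9        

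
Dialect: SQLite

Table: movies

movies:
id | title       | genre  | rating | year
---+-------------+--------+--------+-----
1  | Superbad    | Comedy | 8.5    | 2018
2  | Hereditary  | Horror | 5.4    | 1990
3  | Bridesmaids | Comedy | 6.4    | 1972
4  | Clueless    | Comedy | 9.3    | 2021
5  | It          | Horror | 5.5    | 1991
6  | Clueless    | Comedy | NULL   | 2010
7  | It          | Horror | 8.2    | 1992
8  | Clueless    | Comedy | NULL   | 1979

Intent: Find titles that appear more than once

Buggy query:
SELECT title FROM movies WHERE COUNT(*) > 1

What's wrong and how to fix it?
Bug: COUNT(*) is an aggregate and cannot be used in WHERE

Fix: GROUP BY title, then filter groups with HAVING COUNT(*) > 1

Corrected query:
SELECT title FROM movies GROUP BY title HAVING COUNT(*) > 1

Result:
title   
--------
Clueless
It      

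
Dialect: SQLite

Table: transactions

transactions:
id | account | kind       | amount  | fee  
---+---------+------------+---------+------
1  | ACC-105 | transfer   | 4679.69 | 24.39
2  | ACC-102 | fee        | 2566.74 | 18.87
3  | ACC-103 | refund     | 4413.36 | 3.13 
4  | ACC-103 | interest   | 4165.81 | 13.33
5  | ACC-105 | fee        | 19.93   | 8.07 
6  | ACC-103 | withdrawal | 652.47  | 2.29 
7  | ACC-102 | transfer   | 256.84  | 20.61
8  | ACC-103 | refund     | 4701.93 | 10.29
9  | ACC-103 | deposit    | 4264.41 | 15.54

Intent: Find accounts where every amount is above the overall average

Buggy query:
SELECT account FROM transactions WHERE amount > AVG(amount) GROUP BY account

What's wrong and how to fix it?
Bug: WHERE evaluates per row before aggregation, so AVG() is unavailable

Fix: Compute the overall average in a scalar subquery and compare each group's MIN against it in HAVING

Corrected query:
SELECT account FROM transactions GROUP BY account HAVING MIN(amount) > (SELECT AVG(amount) FROM transactions)

Result:
(no rows)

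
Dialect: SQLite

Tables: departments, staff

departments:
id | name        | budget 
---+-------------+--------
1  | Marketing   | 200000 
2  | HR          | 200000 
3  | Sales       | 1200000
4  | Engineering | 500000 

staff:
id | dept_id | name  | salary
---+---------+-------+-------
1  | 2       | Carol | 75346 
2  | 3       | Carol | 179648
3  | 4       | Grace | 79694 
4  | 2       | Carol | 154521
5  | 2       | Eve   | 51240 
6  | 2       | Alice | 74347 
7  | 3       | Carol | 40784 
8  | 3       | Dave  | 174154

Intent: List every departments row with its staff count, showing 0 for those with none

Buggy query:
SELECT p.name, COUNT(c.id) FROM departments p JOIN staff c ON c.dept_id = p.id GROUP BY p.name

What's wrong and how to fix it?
Bug: An inner join excludes parents with zero children

Fix: Use LEFT JOIN so parents without children still appear (COUNT(c.id) gives 0)

Corrected query:
SELECT p.name, COUNT(c.id) FROM departments p LEFT JOIN staff c ON c.dept_id = p.id GROUP BY p.name

Result:
name        | COUNT(c.id)
------------+------------
Engineering | 1          
HR          | 4          
Marketing   | 0          
Sales       | 3          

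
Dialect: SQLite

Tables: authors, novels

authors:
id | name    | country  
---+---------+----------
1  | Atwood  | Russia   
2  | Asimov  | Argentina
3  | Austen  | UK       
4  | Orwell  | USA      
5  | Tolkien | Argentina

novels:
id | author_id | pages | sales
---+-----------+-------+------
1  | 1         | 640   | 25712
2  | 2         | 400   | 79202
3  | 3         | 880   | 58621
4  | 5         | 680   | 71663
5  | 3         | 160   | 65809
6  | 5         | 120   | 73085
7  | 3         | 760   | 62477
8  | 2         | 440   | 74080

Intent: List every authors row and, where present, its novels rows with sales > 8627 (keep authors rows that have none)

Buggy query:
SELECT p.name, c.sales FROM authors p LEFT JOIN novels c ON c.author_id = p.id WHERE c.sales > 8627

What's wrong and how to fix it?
Bug: Filtering c.sales in WHERE discards the NULL rows produced by LEFT JOIN, turning it into an inner join

Fix: Put 'c.sales > 8627' in the JOIN's ON clause instead of WHERE

Corrected query:
SELECT p.name, c.sales FROM authors p LEFT JOIN novels c ON c.author_id = p.id AND c.sales > 8627

Result:
name    | sales
--------+------
Atwood  | 25712
Asimov  | 74080
Asimov  | 79202
Austen  | 58621
Austen  | 62477
Austen  | 65809
Orwell  | NULL 
Tolkien | 71663
Tolkien | 73085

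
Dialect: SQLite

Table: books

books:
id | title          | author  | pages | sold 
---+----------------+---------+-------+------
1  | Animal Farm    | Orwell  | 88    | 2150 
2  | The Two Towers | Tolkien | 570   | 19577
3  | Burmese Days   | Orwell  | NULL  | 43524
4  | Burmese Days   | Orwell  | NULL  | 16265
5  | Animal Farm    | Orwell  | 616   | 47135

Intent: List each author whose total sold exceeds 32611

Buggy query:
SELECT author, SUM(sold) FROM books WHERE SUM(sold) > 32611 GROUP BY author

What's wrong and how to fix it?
Bug: WHERE runs before GROUP BY, so aggregates aren't available there

Fix: Move the aggregate condition to a HAVING clause

Corrected query:
SELECT author, SUM(sold) FROM books GROUP BY author HAVING SUM(sold) > 32611

Result:
author | SUM(sold)
-------+----------
Orwell | 109074   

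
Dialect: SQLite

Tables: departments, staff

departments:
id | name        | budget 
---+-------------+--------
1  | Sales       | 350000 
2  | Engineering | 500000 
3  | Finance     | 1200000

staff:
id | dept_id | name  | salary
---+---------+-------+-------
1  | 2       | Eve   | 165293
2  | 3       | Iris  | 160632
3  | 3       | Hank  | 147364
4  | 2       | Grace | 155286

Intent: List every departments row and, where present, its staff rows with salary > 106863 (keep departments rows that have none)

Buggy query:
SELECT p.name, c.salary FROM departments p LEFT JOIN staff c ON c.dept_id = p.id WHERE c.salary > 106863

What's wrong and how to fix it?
Bug: A WHERE condition on the right-hand table after LEFT JOIN drops unmatched parents

Fix: Put 'c.salary > 106863' in the JOIN's ON clause instead of WHERE

Corrected query:
SELECT p.name, c.salary FROM departments p LEFT JOIN staff c ON c.dept_id = p.id AND c.salary > 106863

Result:
name        | salary
------------+-------
Sales       | NULL  
Engineering | 155286
Engineering | 165293
Finance     | 147364
Finance     | 160632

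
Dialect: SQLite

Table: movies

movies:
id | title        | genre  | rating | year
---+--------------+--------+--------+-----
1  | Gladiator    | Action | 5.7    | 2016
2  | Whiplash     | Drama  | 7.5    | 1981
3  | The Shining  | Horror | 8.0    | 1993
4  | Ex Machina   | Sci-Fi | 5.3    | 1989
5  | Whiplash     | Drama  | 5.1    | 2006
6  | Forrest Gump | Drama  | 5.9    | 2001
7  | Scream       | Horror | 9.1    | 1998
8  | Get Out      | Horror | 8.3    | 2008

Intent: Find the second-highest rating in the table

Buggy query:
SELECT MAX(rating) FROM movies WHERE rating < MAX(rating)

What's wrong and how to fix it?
Bug: The inner MAX is an aggregate inside WHERE, which is not allowed

Fix: Compute the overall MAX in a subquery, then take MAX of rows below it

Corrected query:
SELECT MAX(rating) FROM movies WHERE rating < (SELECT MAX(rating) FROM movies)

Result:
MAX(rating)
-----------
8.3        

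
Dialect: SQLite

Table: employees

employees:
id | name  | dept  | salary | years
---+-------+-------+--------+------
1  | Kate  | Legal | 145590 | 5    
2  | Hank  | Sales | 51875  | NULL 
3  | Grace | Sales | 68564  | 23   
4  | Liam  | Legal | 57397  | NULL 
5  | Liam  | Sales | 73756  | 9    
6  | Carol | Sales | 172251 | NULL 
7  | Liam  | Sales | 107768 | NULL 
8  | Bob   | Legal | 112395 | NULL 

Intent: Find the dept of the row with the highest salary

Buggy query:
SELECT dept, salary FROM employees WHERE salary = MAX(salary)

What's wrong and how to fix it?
Bug: MAX(salary) is an aggregate and cannot be used directly in WHERE

Fix: Use a subquery: WHERE salary = (SELECT MAX(salary) FROM employees)

Corrected query:
SELECT dept, salary FROM employees WHERE salary = (SELECT MAX(salary) FROM employees)

Result:
dept  | salary
------+-------
Sales | 172251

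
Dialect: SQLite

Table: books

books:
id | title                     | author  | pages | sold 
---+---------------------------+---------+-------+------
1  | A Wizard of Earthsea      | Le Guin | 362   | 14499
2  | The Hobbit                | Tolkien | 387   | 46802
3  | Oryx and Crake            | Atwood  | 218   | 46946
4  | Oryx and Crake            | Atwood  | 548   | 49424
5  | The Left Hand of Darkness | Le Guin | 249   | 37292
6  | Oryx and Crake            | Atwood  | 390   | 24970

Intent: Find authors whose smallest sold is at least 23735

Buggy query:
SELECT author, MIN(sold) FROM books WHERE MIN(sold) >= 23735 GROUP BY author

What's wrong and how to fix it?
Bug: MIN() in WHERE is a misuse of aggregate

Fix: Use HAVING for the per-group MIN condition

Corrected query:
SELECT author, MIN(sold) FROM books GROUP BY author HAVING MIN(sold) >= 23735

Result:
author  | MIN(sold)
--------+----------
Atwood  | 24970    
Tolkien | 46802    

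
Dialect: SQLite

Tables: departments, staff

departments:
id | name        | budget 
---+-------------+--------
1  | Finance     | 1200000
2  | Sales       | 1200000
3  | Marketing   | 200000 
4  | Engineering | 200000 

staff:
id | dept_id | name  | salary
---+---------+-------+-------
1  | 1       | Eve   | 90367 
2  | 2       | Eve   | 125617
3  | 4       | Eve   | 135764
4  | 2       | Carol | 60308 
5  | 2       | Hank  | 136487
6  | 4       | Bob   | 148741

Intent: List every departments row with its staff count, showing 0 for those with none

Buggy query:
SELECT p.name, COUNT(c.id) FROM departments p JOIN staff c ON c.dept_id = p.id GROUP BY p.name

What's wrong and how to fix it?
Bug: An inner join excludes parents with zero children

Fix: Switch to LEFT JOIN to retain unmatched parent rows

Corrected query:
SELECT p.name, COUNT(c.id) FROM departments p LEFT JOIN staff c ON c.dept_id = p.id GROUP BY p.name

Result:
name        | COUNT(c.id)
------------+------------
Engineering | 2          
Finance     | 1          
Marketing   | 0          
Sales       | 3          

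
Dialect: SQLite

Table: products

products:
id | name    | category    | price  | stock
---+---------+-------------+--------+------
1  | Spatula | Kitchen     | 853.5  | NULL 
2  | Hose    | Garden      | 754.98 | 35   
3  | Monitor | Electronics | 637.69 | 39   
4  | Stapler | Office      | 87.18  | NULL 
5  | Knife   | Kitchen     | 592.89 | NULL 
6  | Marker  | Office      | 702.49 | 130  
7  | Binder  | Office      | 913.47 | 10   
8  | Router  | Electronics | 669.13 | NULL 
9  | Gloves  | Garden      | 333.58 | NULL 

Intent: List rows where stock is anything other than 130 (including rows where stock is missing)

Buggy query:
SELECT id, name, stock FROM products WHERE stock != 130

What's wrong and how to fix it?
Bug: 'stock != 130' is unknown when stock is NULL, so NULL rows are silently excluded

Fix: Add an explicit OR stock IS NULL to include the missing-value rows

Corrected query:
SELECT id, name, stock FROM products WHERE stock != 130 OR stock IS NULL

Result:
id | name    | stock
---+---------+------
1  | Spatula | NULL 
2  | Hose    | 35   
3  | Monitor | 39   
4  | Stapler | NULL 
5  | Knife   | NULL 
7  | Binder  | 10   
8  | Router  | NULL 
9  | Gloves  | NULL 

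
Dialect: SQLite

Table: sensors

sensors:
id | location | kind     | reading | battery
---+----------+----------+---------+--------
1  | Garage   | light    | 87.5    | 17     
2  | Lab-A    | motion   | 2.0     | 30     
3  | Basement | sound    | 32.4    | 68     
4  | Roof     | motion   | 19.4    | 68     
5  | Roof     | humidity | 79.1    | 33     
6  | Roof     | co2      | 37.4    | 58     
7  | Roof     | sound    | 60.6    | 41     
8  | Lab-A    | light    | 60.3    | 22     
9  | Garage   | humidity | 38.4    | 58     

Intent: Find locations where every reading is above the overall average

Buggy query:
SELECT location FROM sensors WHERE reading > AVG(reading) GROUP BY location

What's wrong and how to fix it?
Bug: WHERE evaluates per row before aggregation, so AVG() is unavailable

Fix: Use a subquery for AVG and a HAVING MIN(...) filter so the condition holds for every row in the group

Corrected query:
SELECT location FROM sensors GROUP BY location HAVING MIN(reading) > (SELECT AVG(reading) FROM sensors)

Result:
(no rows)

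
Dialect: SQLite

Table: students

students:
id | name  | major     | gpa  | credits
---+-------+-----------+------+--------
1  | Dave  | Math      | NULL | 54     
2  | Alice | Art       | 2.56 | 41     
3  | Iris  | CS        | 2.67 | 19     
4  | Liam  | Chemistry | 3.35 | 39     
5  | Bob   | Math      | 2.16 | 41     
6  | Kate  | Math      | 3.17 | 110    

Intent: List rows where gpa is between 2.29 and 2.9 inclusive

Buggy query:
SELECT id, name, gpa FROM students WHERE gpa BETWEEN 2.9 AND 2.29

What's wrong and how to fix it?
Bug: The bounds are reversed; BETWEEN a AND b requires a <= b to match anything

Fix: Write BETWEEN 2.29 AND 2.9

Corrected query:
SELECT id, name, gpa FROM students WHERE gpa BETWEEN 2.29 AND 2.9

Result:
id | name  | gpa 
---+-------+-----
2  | Alice | 2.56
3  | Iris  | 2.67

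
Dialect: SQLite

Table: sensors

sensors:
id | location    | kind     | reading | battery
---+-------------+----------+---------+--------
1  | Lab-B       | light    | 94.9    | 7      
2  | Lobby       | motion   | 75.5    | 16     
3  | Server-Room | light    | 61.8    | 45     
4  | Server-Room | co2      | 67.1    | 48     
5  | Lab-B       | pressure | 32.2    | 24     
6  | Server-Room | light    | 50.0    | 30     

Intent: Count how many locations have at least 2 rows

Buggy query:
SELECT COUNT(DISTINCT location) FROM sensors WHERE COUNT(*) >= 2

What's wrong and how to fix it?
Bug: WHERE filters individual rows, not groups, so a group-level COUNT is invalid there

Fix: Use a subquery that GROUPs and filters with HAVING, then count its rows

Corrected query:
SELECT COUNT(*) FROM (SELECT location FROM sensors GROUP BY location HAVING COUNT(*) >= 2)

Result:
COUNT(*)
--------
2       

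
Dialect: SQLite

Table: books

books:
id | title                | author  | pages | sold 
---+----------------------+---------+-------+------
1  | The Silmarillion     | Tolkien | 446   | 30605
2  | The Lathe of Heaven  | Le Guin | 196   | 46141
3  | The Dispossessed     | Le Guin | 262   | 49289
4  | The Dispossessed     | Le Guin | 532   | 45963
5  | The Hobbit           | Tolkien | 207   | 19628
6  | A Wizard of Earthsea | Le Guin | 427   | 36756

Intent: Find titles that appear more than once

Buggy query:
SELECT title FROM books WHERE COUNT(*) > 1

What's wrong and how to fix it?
Bug: COUNT(*) is an aggregate and cannot be used in WHERE

Fix: Group first, then use HAVING for the count condition

Corrected query:
SELECT title FROM books GROUP BY title HAVING COUNT(*) > 1

Result:
title           
----------------
The Dispossessed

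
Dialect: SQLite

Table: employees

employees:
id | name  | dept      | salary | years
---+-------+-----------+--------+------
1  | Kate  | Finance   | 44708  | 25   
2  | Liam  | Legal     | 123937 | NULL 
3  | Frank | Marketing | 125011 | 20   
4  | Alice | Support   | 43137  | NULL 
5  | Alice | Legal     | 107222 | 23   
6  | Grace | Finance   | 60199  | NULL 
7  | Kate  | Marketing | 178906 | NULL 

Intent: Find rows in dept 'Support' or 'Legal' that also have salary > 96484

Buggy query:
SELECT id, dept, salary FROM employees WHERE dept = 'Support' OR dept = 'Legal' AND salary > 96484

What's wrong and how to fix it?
Bug: AND binds tighter than OR, so this parses as dept = 'Support' OR (dept = 'Legal' AND salary > 96484)

Fix: Add parentheses around the OR so the AND applies to both alternatives

Corrected query:
SELECT id, dept, salary FROM employees WHERE (dept = 'Support' OR dept = 'Legal') AND salary > 96484

Result:
id | dept  | salary
---+-------+-------
2  | Legal | 123937
5  | Legal | 107222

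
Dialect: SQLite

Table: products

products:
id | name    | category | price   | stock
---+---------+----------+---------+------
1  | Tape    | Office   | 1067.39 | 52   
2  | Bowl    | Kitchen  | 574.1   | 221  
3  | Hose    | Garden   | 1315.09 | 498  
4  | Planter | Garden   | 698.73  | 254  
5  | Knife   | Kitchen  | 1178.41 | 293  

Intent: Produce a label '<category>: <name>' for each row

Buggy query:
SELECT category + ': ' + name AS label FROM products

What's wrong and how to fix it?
Bug: '+' is numeric addition; on text columns SQLite converts them to 0 instead of concatenating

Fix: Replace + with || to concatenate text

Corrected query:
SELECT category || ': ' || name AS label FROM products

Result:
label          
---------------
Office: Tape   
Kitchen: Bowl  
Garden: Hose   
Garden: Planter
Kitchen: Knife 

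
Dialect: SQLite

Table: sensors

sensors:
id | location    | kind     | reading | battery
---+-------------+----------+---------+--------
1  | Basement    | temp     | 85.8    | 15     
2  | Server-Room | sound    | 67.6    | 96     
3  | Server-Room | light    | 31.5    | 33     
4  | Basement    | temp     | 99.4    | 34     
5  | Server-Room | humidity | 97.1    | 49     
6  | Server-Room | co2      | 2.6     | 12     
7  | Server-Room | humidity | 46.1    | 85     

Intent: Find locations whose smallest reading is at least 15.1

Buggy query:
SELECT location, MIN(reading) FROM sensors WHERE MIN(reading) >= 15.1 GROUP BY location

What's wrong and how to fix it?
Bug: Aggregates like MIN are computed per group after WHERE runs

Fix: Replace WHERE with HAVING after the GROUP BY

Corrected query:
SELECT location, MIN(reading) FROM sensors GROUP BY location HAVING MIN(reading) >= 15.1

Result:
location | MIN(reading)
---------+-------------
Basement | 85.8        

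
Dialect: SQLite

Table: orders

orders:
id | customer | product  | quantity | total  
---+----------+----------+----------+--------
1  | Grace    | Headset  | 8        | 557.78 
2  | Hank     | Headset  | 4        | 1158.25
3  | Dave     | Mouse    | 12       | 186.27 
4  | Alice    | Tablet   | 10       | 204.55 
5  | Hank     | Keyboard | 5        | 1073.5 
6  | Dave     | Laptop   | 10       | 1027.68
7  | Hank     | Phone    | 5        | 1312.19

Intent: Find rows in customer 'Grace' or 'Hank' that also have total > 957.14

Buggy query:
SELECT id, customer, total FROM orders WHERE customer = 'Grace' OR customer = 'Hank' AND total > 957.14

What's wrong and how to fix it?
Bug: Without parentheses, AND is evaluated before OR, so the total filter only applies to the 'Hank' branch

Fix: Group the OR with parentheses (or use IN), then AND the threshold

Corrected query:
SELECT id, customer, total FROM orders WHERE (customer = 'Grace' OR customer = 'Hank') AND total > 957.14

Result:
id | customer | total  
---+----------+--------
2  | Hank     | 1158.25
5  | Hank     | 1073.5 
7  | Hank     | 1312.19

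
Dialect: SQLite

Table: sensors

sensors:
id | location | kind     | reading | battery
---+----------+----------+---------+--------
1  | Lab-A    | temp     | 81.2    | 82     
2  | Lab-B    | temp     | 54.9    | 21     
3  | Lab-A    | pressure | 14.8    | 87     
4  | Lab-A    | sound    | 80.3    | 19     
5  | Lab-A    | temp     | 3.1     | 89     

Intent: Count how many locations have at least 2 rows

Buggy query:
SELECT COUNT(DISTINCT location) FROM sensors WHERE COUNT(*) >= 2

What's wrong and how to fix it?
Bug: WHERE filters individual rows, not groups, so a group-level COUNT is invalid there

Fix: Use a subquery that GROUPs and filters with HAVING, then count its rows

Corrected query:
SELECT COUNT(*) FROM (SELECT location FROM sensors GROUP BY location HAVING COUNT(*) >= 2)

Result:
COUNT(*)
--------
1       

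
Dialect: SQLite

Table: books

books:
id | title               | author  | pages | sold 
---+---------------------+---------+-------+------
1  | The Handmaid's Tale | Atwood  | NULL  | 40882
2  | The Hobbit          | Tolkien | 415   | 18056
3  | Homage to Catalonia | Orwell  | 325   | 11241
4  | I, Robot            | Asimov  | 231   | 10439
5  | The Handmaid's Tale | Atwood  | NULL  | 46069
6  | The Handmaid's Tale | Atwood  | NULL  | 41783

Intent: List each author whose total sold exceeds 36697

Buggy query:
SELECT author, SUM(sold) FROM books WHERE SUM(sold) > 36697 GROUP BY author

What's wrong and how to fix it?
Bug: Aggregate functions cannot appear in a WHERE clause

Fix: Use HAVING (which filters groups after aggregation) instead of WHERE

Corrected query:
SELECT author, SUM(sold) FROM books GROUP BY author HAVING SUM(sold) > 36697

Result:
author | SUM(sold)
-------+----------
Atwood | 128734   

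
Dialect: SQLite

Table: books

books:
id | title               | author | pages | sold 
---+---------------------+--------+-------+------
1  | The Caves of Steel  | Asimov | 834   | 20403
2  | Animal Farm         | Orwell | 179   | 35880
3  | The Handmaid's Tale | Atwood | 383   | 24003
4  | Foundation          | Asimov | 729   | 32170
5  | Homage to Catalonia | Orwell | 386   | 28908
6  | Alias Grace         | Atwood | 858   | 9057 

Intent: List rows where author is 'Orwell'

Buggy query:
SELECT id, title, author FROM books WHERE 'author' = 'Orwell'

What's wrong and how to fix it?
Bug: Single quotes denote string literals in SQL; the column name is being compared as a constant string

Fix: Remove the quotes around the column name (or use double quotes for an identifier)

Corrected query:
SELECT id, title, author FROM books WHERE author = 'Orwell'

Result:
id | title               | author
---+---------------------+-------
2  | Animal Farm         | Orwell
5  | Homage to Catalonia | Orwell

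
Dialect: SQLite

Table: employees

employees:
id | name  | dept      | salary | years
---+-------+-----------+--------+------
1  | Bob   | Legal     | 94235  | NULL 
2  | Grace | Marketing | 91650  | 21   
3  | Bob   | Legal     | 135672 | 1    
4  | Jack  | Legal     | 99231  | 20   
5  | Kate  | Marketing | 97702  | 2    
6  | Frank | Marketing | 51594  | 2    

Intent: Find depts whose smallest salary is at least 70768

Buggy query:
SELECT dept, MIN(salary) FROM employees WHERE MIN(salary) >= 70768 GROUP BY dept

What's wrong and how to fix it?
Bug: MIN() in WHERE is a misuse of aggregate

Fix: Use HAVING for the per-group MIN condition

Corrected query:
SELECT dept, MIN(salary) FROM employees GROUP BY dept HAVING MIN(salary) >= 70768

Result:
dept  | MIN(salary)
------+------------
Legal | 94235      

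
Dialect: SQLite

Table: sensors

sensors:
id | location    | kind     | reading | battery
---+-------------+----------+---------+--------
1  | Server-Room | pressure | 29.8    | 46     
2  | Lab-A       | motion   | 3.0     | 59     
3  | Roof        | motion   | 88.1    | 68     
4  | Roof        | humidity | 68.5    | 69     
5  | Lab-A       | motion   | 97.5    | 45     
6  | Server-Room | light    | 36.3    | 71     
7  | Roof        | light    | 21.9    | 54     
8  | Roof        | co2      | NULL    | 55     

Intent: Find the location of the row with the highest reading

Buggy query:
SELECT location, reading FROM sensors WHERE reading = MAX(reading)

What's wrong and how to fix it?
Bug: WHERE is evaluated per row; an aggregate over the whole table isn't defined there

Fix: Wrap MAX in a scalar subquery so WHERE compares against a single value

Corrected query:
SELECT location, reading FROM sensors WHERE reading = (SELECT MAX(reading) FROM sensors)

Result:
location | reading
---------+--------
Lab-A    | 97.5   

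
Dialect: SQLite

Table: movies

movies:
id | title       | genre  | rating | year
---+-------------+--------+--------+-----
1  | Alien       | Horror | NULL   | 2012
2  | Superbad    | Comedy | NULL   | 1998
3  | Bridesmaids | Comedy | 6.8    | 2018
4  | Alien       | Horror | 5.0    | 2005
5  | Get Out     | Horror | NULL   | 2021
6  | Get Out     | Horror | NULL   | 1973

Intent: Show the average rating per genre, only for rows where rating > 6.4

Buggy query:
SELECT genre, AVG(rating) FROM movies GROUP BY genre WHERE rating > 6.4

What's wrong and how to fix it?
Bug: Row-level WHERE must come before GROUP BY in the clause order

Fix: Place WHERE between FROM and GROUP BY

Corrected query:
SELECT genre, AVG(rating) FROM movies WHERE rating > 6.4 GROUP BY genre

Result:
genre  | AVG(rating)
-------+------------
Comedy | 6.8        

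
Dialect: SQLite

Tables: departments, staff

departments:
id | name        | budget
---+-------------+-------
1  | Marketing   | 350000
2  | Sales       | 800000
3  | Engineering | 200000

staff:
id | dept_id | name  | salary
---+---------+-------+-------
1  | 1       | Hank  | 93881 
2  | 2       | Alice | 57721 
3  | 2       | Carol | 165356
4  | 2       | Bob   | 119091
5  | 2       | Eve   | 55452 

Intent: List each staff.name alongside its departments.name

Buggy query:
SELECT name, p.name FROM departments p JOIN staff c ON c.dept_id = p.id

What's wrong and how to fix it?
Bug: 'name' exists in both joined tables, so the database can't tell which one is meant

Fix: Prefix ambiguous columns with the table alias

Corrected query:
SELECT c.name, p.name FROM departments p JOIN staff c ON c.dept_id = p.id

Result:
name  | name     
------+----------
Hank  | Marketing
Alice | Sales    
Carol | Sales    
Bob   | Sales    
Eve   | Sales    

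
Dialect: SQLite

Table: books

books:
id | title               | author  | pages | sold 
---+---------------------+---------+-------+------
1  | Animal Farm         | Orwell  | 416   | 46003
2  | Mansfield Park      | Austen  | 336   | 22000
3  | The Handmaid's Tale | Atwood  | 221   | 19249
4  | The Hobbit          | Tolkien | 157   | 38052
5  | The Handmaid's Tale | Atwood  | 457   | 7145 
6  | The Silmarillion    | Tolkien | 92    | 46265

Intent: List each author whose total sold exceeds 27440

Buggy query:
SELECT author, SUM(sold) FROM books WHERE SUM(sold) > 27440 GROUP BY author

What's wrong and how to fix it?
Bug: Aggregate functions cannot appear in a WHERE clause

Fix: Move the aggregate condition to a HAVING clause

Corrected query:
SELECT author, SUM(sold) FROM books GROUP BY author HAVING SUM(sold) > 27440

Result:
author  | SUM(sold)
--------+----------
Orwell  | 46003    
Tolkien | 84317    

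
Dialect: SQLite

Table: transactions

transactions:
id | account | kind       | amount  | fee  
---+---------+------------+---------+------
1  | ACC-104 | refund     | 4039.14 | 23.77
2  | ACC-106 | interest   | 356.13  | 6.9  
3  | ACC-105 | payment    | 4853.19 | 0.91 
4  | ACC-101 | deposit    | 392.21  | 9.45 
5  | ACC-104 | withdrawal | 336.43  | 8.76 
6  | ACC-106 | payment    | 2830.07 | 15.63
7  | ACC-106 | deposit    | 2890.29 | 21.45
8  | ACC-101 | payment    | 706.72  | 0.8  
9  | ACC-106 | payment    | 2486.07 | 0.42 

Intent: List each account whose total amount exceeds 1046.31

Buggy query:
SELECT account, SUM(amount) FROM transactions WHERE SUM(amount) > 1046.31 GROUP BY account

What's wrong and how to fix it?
Bug: Aggregate functions cannot appear in a WHERE clause

Fix: Use HAVING (which filters groups after aggregation) instead of WHERE

Corrected query:
SELECT account, SUM(amount) FROM transactions GROUP BY account HAVING SUM(amount) > 1046.31

Result:
account | SUM(amount)
--------+------------
ACC-101 | 1098.93    
ACC-104 | 4375.57    
ACC-105 | 4853.19    
ACC-106 | 8562.56    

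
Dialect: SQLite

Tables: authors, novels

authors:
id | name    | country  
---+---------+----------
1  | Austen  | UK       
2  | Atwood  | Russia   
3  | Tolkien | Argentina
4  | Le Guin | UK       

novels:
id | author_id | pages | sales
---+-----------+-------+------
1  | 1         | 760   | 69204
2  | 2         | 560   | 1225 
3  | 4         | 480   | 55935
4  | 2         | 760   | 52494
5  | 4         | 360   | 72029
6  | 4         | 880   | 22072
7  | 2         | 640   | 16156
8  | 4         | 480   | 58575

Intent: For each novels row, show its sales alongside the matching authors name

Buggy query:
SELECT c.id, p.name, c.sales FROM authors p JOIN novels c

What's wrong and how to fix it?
Bug: Missing join condition: each novels row is matched to all authors rows instead of just its own

Fix: Specify the join condition linking the foreign key to the parent id

Corrected query:
SELECT c.id, p.name, c.sales FROM authors p JOIN novels c ON c.author_id = p.id

Result:
id | name    | sales
---+---------+------
1  | Austen  | 69204
2  | Atwood  | 1225 
3  | Le Guin | 55935
4  | Atwood  | 52494
5  | Le Guin | 72029
6  | Le Guin | 22072
7  | Atwood  | 16156
8  | Le Guin | 58575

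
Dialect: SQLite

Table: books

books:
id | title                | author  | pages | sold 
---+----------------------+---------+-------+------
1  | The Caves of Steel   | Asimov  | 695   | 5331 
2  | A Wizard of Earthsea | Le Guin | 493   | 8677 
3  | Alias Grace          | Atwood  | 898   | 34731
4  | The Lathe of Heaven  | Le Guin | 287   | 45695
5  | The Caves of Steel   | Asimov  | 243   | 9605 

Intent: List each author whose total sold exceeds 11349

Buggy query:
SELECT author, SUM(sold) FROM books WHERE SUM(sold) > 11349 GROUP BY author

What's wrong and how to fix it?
Bug: SUM(sold) is an aggregate, but WHERE filters rows before aggregation

Fix: Use HAVING (which filters groups after aggregation) instead of WHERE

Corrected query:
SELECT author, SUM(sold) FROM books GROUP BY author HAVING SUM(sold) > 11349

Result:
author  | SUM(sold)
--------+----------
Asimov  | 14936    
Atwood  | 34731    
Le Guin | 54372    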